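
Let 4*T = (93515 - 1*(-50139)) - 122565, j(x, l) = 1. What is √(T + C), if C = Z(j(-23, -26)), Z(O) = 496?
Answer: √23073/2 ≈ 75.949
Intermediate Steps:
T = 21089/4 (T = ((93515 - 1*(-50139)) - 122565)/4 = ((93515 + 50139) - 122565)/4 = (143654 - 122565)/4 = (¼)*21089 = 21089/4 ≈ 5272.3)
C = 496
√(T + C) = √(21089/4 + 496) = √(23073/4) = √23073/2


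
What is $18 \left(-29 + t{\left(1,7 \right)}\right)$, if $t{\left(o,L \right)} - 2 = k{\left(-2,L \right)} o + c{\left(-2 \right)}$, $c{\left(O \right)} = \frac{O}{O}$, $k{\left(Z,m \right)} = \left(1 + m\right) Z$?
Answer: $-756$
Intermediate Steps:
$k{\left(Z,m \right)} = Z \left(1 + m\right)$
$c{\left(O \right)} = 1$
$t{\left(o,L \right)} = 3 + o \left(-2 - 2 L\right)$ ($t{\left(o,L \right)} = 2 + \left(- 2 \left(1 + L\right) o + 1\right) = 2 + \left(\left(-2 - 2 L\right) o + 1\right) = 2 + \left(o \left(-2 - 2 L\right) + 1\right) = 2 + \left(1 + o \left(-2 - 2 L\right)\right) = 3 + o \left(-2 - 2 L\right)$)
$18 \left(-29 + t{\left(1,7 \right)}\right) = 18 \left(-29 + \left(3 - 2 \left(1 + 7\right)\right)\right) = 18 \left(-29 + \left(3 - 2 \cdot 8\right)\right) = 18 \left(-29 + \left(3 - 16\right)\right) = 18 \left(-29 - 13\right) = 18 \left(-42\right) = -756$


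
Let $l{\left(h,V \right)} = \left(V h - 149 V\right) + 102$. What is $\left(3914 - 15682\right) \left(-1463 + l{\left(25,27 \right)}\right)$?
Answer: $55415512$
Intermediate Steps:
$l{\left(h,V \right)} = 102 - 149 V + V h$ ($l{\left(h,V \right)} = \left(- 149 V + V h\right) + 102 = 102 - 149 V + V h$)
$\left(3914 - 15682\right) \left(-1463 + l{\left(25,27 \right)}\right) = \left(3914 - 15682\right) \left(-1463 + \left(102 - 4023 + 27 \cdot 25\right)\right) = - 11768 \left(-1463 + \left(102 - 4023 + 675\right)\right) = - 11768 \left(-1463 - 3246\right) = \left(-11768\right) \left(-4709\right) = 55415512$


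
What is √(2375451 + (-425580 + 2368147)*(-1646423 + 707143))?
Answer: 17*I*√6313536181 ≈ 1.3508e+6*I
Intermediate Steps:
√(2375451 + (-425580 + 2368147)*(-1646423 + 707143)) = √(2375451 + 1942567*(-939280)) = √(2375451 - 1824614331760) = √(-1824611956309) = 17*I*√6313536181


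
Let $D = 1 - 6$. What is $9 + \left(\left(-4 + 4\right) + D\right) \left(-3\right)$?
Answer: $24$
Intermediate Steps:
$D = -5$ ($D = 1 - 6 = -5$)
$9 + \left(\left(-4 + 4\right) + D\right) \left(-3\right) = 9 + \left(\left(-4 + 4\right) - 5\right) \left(-3\right) = 9 + \left(0 - 5\right) \left(-3\right) = 9 - -15 = 9 + 15 = 24$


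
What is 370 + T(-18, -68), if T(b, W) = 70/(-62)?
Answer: 11435/31 ≈ 368.87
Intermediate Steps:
T(b, W) = -35/31 (T(b, W) = 70*(-1/62) = -35/31)
370 + T(-18, -68) = 370 - 35/31 = 11435/31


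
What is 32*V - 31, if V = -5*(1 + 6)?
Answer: -1151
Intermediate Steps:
V = -35 (V = -5*7 = -35)
32*V - 31 = 32*(-35) - 31 = -1120 - 31 = -1151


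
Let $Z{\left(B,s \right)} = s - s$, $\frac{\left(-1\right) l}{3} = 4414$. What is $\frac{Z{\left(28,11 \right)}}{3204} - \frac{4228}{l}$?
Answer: $\frac{2114}{6621} \approx 0.31929$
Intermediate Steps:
$l = -13242$ ($l = \left(-3\right) 4414 = -13242$)
$Z{\left(B,s \right)} = 0$
$\frac{Z{\left(28,11 \right)}}{3204} - \frac{4228}{l} = \frac{0}{3204} - \frac{4228}{-13242} = 0 \cdot \frac{1}{3204} - - \frac{2114}{6621} = 0 + \frac{2114}{6621} = \frac{2114}{6621}$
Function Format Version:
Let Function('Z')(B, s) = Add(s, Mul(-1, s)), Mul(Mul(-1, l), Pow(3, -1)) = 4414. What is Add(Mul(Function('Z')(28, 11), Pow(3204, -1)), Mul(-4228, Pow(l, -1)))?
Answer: Rational(2114, 6621) ≈ 0.31929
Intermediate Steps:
l = -13242 (l = Mul(-3, 4414) = -13242)
Function('Z')(B, s) = 0
Add(Mul(Function('Z')(28, 11), Pow(3204, -1)), Mul(-4228, Pow(l, -1))) = Add(Mul(0, Pow(3204, -1)), Mul(-4228, Pow(-13242, -1))) = Add(Mul(0, Rational(1, 3204)), Mul(-4228, Rational(-1, 13242))) = Add(0, Rational(2114, 6621)) = Rational(2114, 6621)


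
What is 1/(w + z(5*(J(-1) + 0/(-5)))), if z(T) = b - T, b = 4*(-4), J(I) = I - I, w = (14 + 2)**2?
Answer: 1/240 ≈ 0.0041667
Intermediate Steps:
w = 256 (w = 16**2 = 256)
J(I) = 0
b = -16
z(T) = -16 - T
1/(w + z(5*(J(-1) + 0/(-5)))) = 1/(256 + (-16 - 5*(0 + 0/(-5)))) = 1/(256 + (-16 - 5*(0 + 0*(-1/5)))) = 1/(256 + (-16 - 5*(0 + 0))) = 1/(256 + (-16 - 5*0)) = 1/(256 + (-16 - 1*0)) = 1/(256 + (-16 + 0)) = 1/(256 - 16) = 1/240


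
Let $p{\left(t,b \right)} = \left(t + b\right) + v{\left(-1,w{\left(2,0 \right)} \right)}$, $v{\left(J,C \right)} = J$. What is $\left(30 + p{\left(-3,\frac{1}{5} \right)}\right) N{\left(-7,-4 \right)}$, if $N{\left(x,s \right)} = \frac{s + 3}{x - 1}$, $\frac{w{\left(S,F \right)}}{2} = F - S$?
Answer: $\frac{131}{40} \approx 3.275$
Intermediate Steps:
$w{\left(S,F \right)} = - 2 S + 2 F$ ($w{\left(S,F \right)} = 2 \left(F - S\right) = - 2 S + 2 F$)
$p{\left(t,b \right)} = -1 + b + t$ ($p{\left(t,b \right)} = \left(t + b\right) - 1 = \left(b + t\right) - 1 = -1 + b + t$)
$N{\left(x,s \right)} = \frac{3 + s}{-1 + x}$
$\left(30 + p{\left(-3,\frac{1}{5} \right)}\right) N{\left(-7,-4 \right)} = \left(30 - \left(4 - \frac{1}{5}\right)\right) \frac{3 - 4}{-1 - 7} = \left(30 - \frac{19}{5}\right) \frac{1}{-8} \left(-1\right) = \left(30 - \frac{19}{5}\right) \left(\left(- \frac{1}{8}\right) \left(-1\right)\right) = \frac{131}{5} \cdot \frac{1}{8} = \frac{131}{40}$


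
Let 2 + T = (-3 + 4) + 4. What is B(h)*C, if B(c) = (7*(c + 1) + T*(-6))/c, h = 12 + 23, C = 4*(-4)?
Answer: -3744/35 ≈ -106.97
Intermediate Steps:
C = -16
h = 35
T = 3 (T = -2 + ((-3 + 4) + 4) = -2 + (1 + 4) = -2 + 5 = 3)
B(c) = (-11 + 7*c)/c (B(c) = (7*(c + 1) + 3*(-6))/c = (7*(1 + c) - 18)/c = ((7 + 7*c) - 18)/c = (-11 + 7*c)/c)
B(h)*C = (7 - 11/35)*(-16) = (234/35)*(-16) = -3744/35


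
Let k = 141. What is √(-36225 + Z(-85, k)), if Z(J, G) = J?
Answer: I*√36310 ≈ 190.55*I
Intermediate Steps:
√(-36225 + Z(-85, k)) = √(-36225 - 85) = √(-36310) = I*√36310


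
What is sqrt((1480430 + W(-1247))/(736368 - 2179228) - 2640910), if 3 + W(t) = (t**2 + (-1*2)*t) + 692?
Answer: I*sqrt(1374492402345393730)/721430 ≈ 1625.1*I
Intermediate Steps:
W(t) = 689 + t**2 - 2*t (W(t) = -3 + ((t**2 + (-1*2)*t) + 692) = -3 + ((t**2 - 2*t) + 692) = -3 + (692 + t**2 - 2*t) = 689 + t**2 - 2*t)
sqrt((1480430 + W(-1247))/(736368 - 2179228) - 2640910) = sqrt((1480430 + (689 + (-1247)**2 - 2*(-1247)))/(736368 - 2179228) - 2640910) = sqrt((1480430 + (689 + 1555009 + 2494))/(-1442860) - 2640910) = sqrt((1480430 + 1558192)*(-1/1442860) - 2640910) = sqrt(3038622*(-1/1442860) - 2640910) = sqrt(-1519311/721430 - 2640910) = sqrt(-1905233220611/721430) = I*sqrt(1374492402345393730)/721430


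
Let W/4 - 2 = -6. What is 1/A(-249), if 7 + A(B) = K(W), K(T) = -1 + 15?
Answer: 1/7 ≈ 0.14286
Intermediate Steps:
W = -16 (W = 8 + 4*(-6) = 8 - 24 = -16)
K(T) = 14
A(B) = 7 (A(B) = -7 + 14 = 7)
1/A(-249) = 1/7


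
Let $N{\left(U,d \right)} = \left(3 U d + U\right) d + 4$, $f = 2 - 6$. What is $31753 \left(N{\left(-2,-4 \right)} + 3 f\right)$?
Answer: $-3048288$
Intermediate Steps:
$f = -4$ ($f = 2 - 6 = -4$)
$N{\left(U,d \right)} = 4 + d \left(U + 3 U d\right)$ ($N{\left(U,d \right)} = \left(3 U d + U\right) d + 4 = \left(U + 3 U d\right) d + 4 = d \left(U + 3 U d\right) + 4 = 4 + d \left(U + 3 U d\right)$)
$31753 \left(N{\left(-2,-4 \right)} + 3 f\right) = 31753 \left(\left(4 - -8 + 3 \left(-2\right) \left(-4\right)^{2}\right) + 3 \left(-4\right)\right) = 31753 \left(\left(4 + 8 + 3 \left(-2\right) 16\right) - 12\right) = 31753 \left(\left(4 + 8 - 96\right) - 12\right) = 31753 \left(-84 - 12\right) = 31753 \left(-96\right) = -3048288$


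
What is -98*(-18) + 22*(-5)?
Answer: 1654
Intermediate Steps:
-98*(-18) + 22*(-5) = 1764 - 110 = 1654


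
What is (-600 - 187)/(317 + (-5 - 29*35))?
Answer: 787/703 ≈ 1.1195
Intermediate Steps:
(-600 - 187)/(317 + (-5 - 29*35)) = -787/(317 + (-5 - 1015)) = -787/(317 - 1020) = -787/(-703) = -787*(-1/703) = 787/703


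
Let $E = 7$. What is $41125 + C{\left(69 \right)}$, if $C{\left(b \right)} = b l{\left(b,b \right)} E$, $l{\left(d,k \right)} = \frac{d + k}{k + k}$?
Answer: $41608$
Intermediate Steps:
$l{\left(d,k \right)} = \frac{d + k}{2 k}$
$C{\left(b \right)} = 7 b$ ($C{\left(b \right)} = b \frac{b + b}{2 b} 7 = b \frac{2 b}{2 b} 7 = b 1 \cdot 7 = b 7 = 7 b$)
$41125 + C{\left(69 \right)} = 41125 + 7 \cdot 69 = 41125 + 483 = 41608$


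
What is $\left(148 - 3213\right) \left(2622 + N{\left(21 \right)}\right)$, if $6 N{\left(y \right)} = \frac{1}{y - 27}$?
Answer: $- \frac{289308415}{36} \approx -8.0363 \cdot 10^{6}$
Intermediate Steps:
$N{\left(y \right)} = \frac{1}{6 \left(-27 + y\right)}$ ($N{\left(y \right)} = \frac{1}{6 \left(y - 27\right)} = \frac{1}{6 \left(-27 + y\right)}$)
$\left(148 - 3213\right) \left(2622 + N{\left(21 \right)}\right) = \left(148 - 3213\right) \left(2622 + \frac{1}{6 \left(-27 + 21\right)}\right) = - 3065 \left(2622 + \frac{1}{6 \left(-6\right)}\right) = - 3065 \left(2622 + \frac{1}{6} \left(- \frac{1}{6}\right)\right) = - 3065 \left(2622 - \frac{1}{36}\right) = \left(-3065\right) \frac{94391}{36} = - \frac{289308415}{36}$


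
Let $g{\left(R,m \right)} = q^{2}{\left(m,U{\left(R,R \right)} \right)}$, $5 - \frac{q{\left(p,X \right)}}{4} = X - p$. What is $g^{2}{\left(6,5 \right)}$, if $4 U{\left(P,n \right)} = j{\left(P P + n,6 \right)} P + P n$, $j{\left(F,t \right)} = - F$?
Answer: $4294967296$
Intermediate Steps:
$U{\left(P,n \right)} = \frac{P n}{4} + \frac{P \left(- n - P^{2}\right)}{4}$ ($U{\left(P,n \right)} = \frac{- (P P + n) P + P n}{4} = \frac{- (P^{2} + n) P + P n}{4} = \frac{- (n + P^{2}) P + P n}{4} = \frac{\left(- n - P^{2}\right) P + P n}{4} = \frac{P \left(- n - P^{2}\right) + P n}{4} = \frac{P n + P \left(- n - P^{2}\right)}{4} = \frac{P n}{4} + \frac{P \left(- n - P^{2}\right)}{4}$)
$q{\left(p,X \right)} = 20 - 4 X + 4 p$ ($q{\left(p,X \right)} = 20 - 4 \left(X - p\right) = 20 - \left(- 4 p + 4 X\right) = 20 - 4 X + 4 p$)
$g{\left(R,m \right)} = \left(20 + R^{3} + 4 m\right)^{2}$ ($g{\left(R,m \right)} = \left(20 - 4 \left(- \frac{R^{3}}{4}\right) + 4 m\right)^{2} = \left(20 + R^{3} + 4 m\right)^{2}$)
$g^{2}{\left(6,5 \right)} = \left(\left(20 + 6^{3} + 4 \cdot 5\right)^{2}\right)^{2} = \left(\left(20 + 216 + 20\right)^{2}\right)^{2} = \left(256^{2}\right)^{2} = 65536^{2} = 4294967296$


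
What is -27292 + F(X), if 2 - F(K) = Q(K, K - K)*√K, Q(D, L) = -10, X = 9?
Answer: -27260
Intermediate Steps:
F(K) = 2 + 10*√K (F(K) = 2 - (-10)*√K = 2 + 10*√K)
-27292 + F(X) = -27292 + (2 + 10*√9) = -27292 + (2 + 10*3) = -27292 + (2 + 30) = -27292 + 32 = -27260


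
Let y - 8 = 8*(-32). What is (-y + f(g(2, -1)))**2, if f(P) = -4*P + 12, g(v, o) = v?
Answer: 63504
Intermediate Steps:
y = -248 (y = 8 + 8*(-32) = 8 - 256 = -248)
f(P) = 12 - 4*P
(-y + f(g(2, -1)))**2 = (-1*(-248) + (12 - 4*2))**2 = (248 + (12 - 8))**2 = (248 + 4)**2 = 252**2 = 63504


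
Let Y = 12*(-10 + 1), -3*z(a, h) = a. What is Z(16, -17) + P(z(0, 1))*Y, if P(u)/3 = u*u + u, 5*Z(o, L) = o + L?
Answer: -⅕ ≈ -0.20000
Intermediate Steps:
Z(o, L) = L/5 + o/5 (Z(o, L) = (o + L)/5 = (L + o)/5 = L/5 + o/5)
z(a, h) = -a/3
Y = -108 (Y = 12*(-9) = -108)
P(u) = 3*u + 3*u² (P(u) = 3*(u*u + u) = 3*(u² + u) = 3*(u + u²) = 3*u + 3*u²)
Z(16, -17) + P(z(0, 1))*Y = ((⅕)*(-17) + (⅕)*16) + (3*(-⅓*0)*(1 - ⅓*0))*(-108) = (-17/5 + 16/5) + (3*0*(1 + 0))*(-108) = -⅕ + (3*0*1)*(-108) = -⅕ + 0*(-108) = -⅕ + 0 = -⅕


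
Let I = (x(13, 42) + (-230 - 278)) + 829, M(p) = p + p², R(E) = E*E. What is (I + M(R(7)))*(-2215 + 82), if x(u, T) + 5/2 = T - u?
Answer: -11934135/2 ≈ -5.9671e+6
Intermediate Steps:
x(u, T) = -5/2 + T - u (x(u, T) = -5/2 + (T - u) = -5/2 + T - u)
R(E) = E²
I = 695/2 (I = ((-5/2 + 42 - 1*13) + (-230 - 278)) + 829 = ((-5/2 + 42 - 13) - 508) + 829 = (53/2 - 508) + 829 = -963/2 + 829 = 695/2 ≈ 347.50)
(I + M(R(7)))*(-2215 + 82) = (695/2 + 7²*(1 + 7²))*(-2215 + 82) = (695/2 + 49*(1 + 49))*(-2133) = (695/2 + 49*50)*(-2133) = (695/2 + 2450)*(-2133) = (5595/2)*(-2133) = -11934135/2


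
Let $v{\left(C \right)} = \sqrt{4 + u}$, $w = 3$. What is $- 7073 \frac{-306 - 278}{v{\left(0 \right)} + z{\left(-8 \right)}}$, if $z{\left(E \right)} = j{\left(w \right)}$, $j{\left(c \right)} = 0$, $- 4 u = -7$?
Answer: $\frac{8261264 \sqrt{23}}{23} \approx 1.7226 \cdot 10^{6}$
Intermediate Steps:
$u = \frac{7}{4}$ ($u = \left(- \frac{1}{4}\right) \left(-7\right) = \frac{7}{4} \approx 1.75$)
$z{\left(E \right)} = 0$
$v{\left(C \right)} = \frac{\sqrt{23}}{2}$ ($v{\left(C \right)} = \sqrt{4 + \frac{7}{4}} = \sqrt{\frac{23}{4}} = \frac{\sqrt{23}}{2}$)
$- 7073 \frac{-306 - 278}{v{\left(0 \right)} + z{\left(-8 \right)}} = - 7073 \frac{-306 - 278}{\frac{\sqrt{23}}{2} + 0} = - 7073 \left(- \frac{584}{\frac{1}{2} \sqrt{23}}\right) = - 7073 \left(- 584 \frac{2 \sqrt{23}}{23}\right) = - 7073 \left(- \frac{1168 \sqrt{23}}{23}\right) = \frac{8261264 \sqrt{23}}{23}$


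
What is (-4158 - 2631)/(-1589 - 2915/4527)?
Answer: 30733803/7196318 ≈ 4.2708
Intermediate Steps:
(-4158 - 2631)/(-1589 - 2915/4527) = -6789/(-1589 - 2915*1/4527) = -6789/(-1589 - 2915/4527) = -6789/(-7196318/4527) = -6789*(-4527/7196318) = 30733803/7196318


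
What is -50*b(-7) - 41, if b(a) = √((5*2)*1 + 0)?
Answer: -41 - 50*√10 ≈ -199.11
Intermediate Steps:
b(a) = √10 (b(a) = √(10*1 + 0) = √(10 + 0) = √10)
-50*b(-7) - 41 = -50*√10 - 41 = -41 - 50*√10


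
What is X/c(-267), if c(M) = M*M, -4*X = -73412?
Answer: 18353/71289 ≈ 0.25744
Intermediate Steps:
X = 18353 (X = -¼*(-73412) = 18353)
c(M) = M²
X/c(-267) = 18353/((-267)²) = 18353/71289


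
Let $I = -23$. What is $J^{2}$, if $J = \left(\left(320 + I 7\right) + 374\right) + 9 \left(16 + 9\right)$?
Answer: $574564$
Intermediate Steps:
$J = 758$ ($J = \left(\left(320 - 161\right) + 374\right) + 9 \left(16 + 9\right) = \left(\left(320 - 161\right) + 374\right) + 9 \cdot 25 = \left(159 + 374\right) + 225 = 533 + 225 = 758$)
$J^{2} = 758^{2} = 574564$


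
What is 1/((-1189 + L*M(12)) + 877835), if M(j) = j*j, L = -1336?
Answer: 1/684262 ≈ 1.4614e-6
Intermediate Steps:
M(j) = j²
1/((-1189 + L*M(12)) + 877835) = 1/((-1189 - 1336*12²) + 877835) = 1/((-1189 - 1336*144) + 877835) = 1/((-1189 - 192384) + 877835) = 1/(-193573 + 877835) = 1/684262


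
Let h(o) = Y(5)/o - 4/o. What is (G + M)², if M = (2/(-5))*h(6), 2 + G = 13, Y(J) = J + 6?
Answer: 24964/225 ≈ 110.95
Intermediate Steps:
Y(J) = 6 + J
h(o) = 7/o (h(o) = (6 + 5)/o - 4/o = 11/o - 4/o = 7/o)
G = 11 (G = -2 + 13 = 11)
M = -7/15 (M = (2/(-5))*(7/6) = (2*(-⅕))*(7*(⅙)) = -⅖*7/6 = -7/15 ≈ -0.46667)
(G + M)² = (11 - 7/15)² = (158/15)² = 24964/225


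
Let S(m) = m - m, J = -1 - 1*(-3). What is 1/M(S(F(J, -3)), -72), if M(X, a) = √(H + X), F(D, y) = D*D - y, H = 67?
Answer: √67/67 ≈ 0.12217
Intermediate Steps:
J = 2 (J = -1 + 3 = 2)
F(D, y) = D² - y
S(m) = 0
M(X, a) = √(67 + X)
1/M(S(F(J, -3)), -72) = 1/(√(67 + 0)) = 1/(√67) = √67/67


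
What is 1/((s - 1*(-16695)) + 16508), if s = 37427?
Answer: 1/70630 ≈ 1.4158e-5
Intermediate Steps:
1/((s - 1*(-16695)) + 16508) = 1/((37427 - 1*(-16695)) + 16508) = 1/((37427 + 16695) + 16508) = 1/(54122 + 16508) = 1/70630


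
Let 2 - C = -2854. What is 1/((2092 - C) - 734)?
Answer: -1/1498 ≈ -0.00066756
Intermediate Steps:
C = 2856 (C = 2 - 1*(-2854) = 2 + 2854 = 2856)
1/((2092 - C) - 734) = 1/((2092 - 1*2856) - 734) = 1/((2092 - 2856) - 734) = 1/(-764 - 734) = 1/(-1498) = -1/1498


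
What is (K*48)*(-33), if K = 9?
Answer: -14256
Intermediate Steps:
(K*48)*(-33) = (9*48)*(-33) = 432*(-33) = -14256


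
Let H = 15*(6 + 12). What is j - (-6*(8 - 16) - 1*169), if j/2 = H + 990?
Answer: 2641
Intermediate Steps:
H = 270 (H = 15*18 = 270)
j = 2520 (j = 2*(270 + 990) = 2*1260 = 2520)
j - (-6*(8 - 16) - 1*169) = 2520 - (-6*(8 - 16) - 1*169) = 2520 - (-6*(-8) - 169) = 2520 - (48 - 169) = 2520 - 1*(-121) = 2520 + 121 = 2641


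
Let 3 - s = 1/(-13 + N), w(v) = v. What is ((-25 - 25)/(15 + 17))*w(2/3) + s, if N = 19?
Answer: 43/24 ≈ 1.7917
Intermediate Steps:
s = 17/6 (s = 3 - 1/(-13 + 19) = 3 - 1/6 = 3 - 1*⅙ = 3 - ⅙ = 17/6 ≈ 2.8333)
((-25 - 25)/(15 + 17))*w(2/3) + s = ((-25 - 25)/(15 + 17))*(2/3) + 17/6 = (-50/32)*(2*(⅓)) + 17/6 = -50*1/32*(⅔) + 17/6 = -25/16*⅔ + 17/6 = -25/24 + 17/6 = 43/24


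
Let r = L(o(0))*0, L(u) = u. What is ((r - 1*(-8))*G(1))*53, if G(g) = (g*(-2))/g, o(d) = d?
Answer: -848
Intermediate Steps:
r = 0 (r = 0*0 = 0)
G(g) = -2 (G(g) = (-2*g)/g = -2)
((r - 1*(-8))*G(1))*53 = ((0 - 1*(-8))*(-2))*53 = ((0 + 8)*(-2))*53 = (8*(-2))*53 = -16*53 = -848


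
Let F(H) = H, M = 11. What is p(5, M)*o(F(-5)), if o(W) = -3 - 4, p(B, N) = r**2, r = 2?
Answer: -28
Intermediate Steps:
p(B, N) = 4 (p(B, N) = 2**2 = 4)
o(W) = -7
p(5, M)*o(F(-5)) = 4*(-7) = -28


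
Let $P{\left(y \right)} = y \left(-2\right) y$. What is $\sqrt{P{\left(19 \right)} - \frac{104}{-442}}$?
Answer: $\frac{i \sqrt{208590}}{17} \approx 26.866 i$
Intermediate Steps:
$P{\left(y \right)} = - 2 y^{2}$ ($P{\left(y \right)} = - 2 y y = - 2 y^{2}$)
$\sqrt{P{\left(19 \right)} - \frac{104}{-442}} = \sqrt{- 2 \cdot 19^{2} - \frac{104}{-442}} = \sqrt{\left(-2\right) 361 - - \frac{4}{17}} = \sqrt{-722 + \frac{4}{17}} = \sqrt{- \frac{12270}{17}} = \frac{i \sqrt{208590}}{17}$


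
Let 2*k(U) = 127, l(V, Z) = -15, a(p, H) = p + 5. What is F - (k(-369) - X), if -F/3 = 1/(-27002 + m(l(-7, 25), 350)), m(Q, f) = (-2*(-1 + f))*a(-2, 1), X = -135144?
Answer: -3933997417/29096 ≈ -1.3521e+5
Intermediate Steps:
a(p, H) = 5 + p
m(Q, f) = 6 - 6*f (m(Q, f) = (-2*(-1 + f))*(5 - 2) = (2 - 2*f)*3 = 6 - 6*f)
k(U) = 127/2 (k(U) = (1/2)*127 = 127/2)
F = 3/29096 (F = -3/(-27002 + (6 - 6*350)) = -3/(-27002 + (6 - 2100)) = -3/(-27002 - 2094) = -3/(-29096) = -3*(-1/29096) = 3/29096 ≈ 0.00010311)
F - (k(-369) - X) = 3/29096 - (127/2 - 1*(-135144)) = 3/29096 - (127/2 + 135144) = 3/29096 - 1*270415/2 = 3/29096 - 270415/2 = -3933997417/29096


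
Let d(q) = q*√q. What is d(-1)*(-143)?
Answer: 143*I ≈ 143.0*I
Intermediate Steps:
d(q) = q^(3/2)
d(-1)*(-143) = (-1)^(3/2)*(-143) = -I*(-143) = 143*I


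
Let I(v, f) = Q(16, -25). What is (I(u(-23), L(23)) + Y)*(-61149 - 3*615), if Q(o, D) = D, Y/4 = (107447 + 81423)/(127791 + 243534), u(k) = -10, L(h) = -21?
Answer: 35812697942/24755 ≈ 1.4467e+6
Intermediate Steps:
Y = 151096/74265 (Y = 4*((107447 + 81423)/(127791 + 243534)) = 4*(188870/371325) = 4*(188870*(1/371325)) = 4*(37774/74265) = 151096/74265 ≈ 2.0346)
I(v, f) = -25
(I(u(-23), L(23)) + Y)*(-61149 - 3*615) = (-25 + 151096/74265)*(-61149 - 3*615) = -1705529*(-61149 - 1845)/74265 = -1705529/74265*(-62994) = 35812697942/24755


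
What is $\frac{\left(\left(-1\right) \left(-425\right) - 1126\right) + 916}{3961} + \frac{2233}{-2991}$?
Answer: $- \frac{8201848}{11847351} \approx -0.69229$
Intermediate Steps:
$\frac{\left(\left(-1\right) \left(-425\right) - 1126\right) + 916}{3961} + \frac{2233}{-2991} = \left(\left(425 - 1126\right) + 916\right) \frac{1}{3961} + 2233 \left(- \frac{1}{2991}\right) = \left(-701 + 916\right) \frac{1}{3961} - \frac{2233}{2991} = 215 \cdot \frac{1}{3961} - \frac{2233}{2991} = \frac{215}{3961} - \frac{2233}{2991} = - \frac{8201848}{11847351}$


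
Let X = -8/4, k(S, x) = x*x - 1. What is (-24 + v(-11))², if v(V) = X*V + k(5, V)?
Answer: 13924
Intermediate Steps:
k(S, x) = -1 + x² (k(S, x) = x² - 1 = -1 + x²)
X = -2 (X = -8*¼ = -2)
v(V) = -1 + V² - 2*V (v(V) = -2*V + (-1 + V²) = -1 + V² - 2*V)
(-24 + v(-11))² = (-24 + (-1 + (-11)² - 2*(-11)))² = (-24 + (-1 + 121 + 22))² = (-24 + 142)² = 118² = 13924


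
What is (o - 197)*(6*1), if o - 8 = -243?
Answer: -2592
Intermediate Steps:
o = -235 (o = 8 - 243 = -235)
(o - 197)*(6*1) = (-235 - 197)*(6*1) = -432*6 = -2592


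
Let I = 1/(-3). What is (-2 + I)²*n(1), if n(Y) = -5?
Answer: -245/9 ≈ -27.222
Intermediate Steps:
I = -⅓ ≈ -0.33333
(-2 + I)²*n(1) = (-2 - ⅓)²*(-5) = (-7/3)²*(-5) = (49/9)*(-5) = -245/9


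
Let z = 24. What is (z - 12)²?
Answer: 144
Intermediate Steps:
(z - 12)² = (24 - 12)² = 12² = 144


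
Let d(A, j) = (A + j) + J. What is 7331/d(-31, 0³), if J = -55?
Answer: -7331/86 ≈ -85.244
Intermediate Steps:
d(A, j) = -55 + A + j (d(A, j) = (A + j) - 55 = -55 + A + j)
7331/d(-31, 0³) = 7331/(-55 - 31 + 0³) = 7331/(-55 - 31 + 0) = 7331/(-86) = 7331*(-1/86) = -7331/86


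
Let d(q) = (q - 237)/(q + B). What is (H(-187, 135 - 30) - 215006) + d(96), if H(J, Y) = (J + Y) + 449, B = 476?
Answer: -122773649/572 ≈ -2.1464e+5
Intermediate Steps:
d(q) = (-237 + q)/(476 + q) (d(q) = (q - 237)/(q + 476) = (-237 + q)/(476 + q))
H(J, Y) = 449 + J + Y
(H(-187, 135 - 30) - 215006) + d(96) = ((449 - 187 + (135 - 30)) - 215006) + (-237 + 96)/(476 + 96) = ((449 - 187 + 105) - 215006) - 141/572 = (367 - 215006) + (1/572)*(-141) = -214639 - 141/572 = -122773649/572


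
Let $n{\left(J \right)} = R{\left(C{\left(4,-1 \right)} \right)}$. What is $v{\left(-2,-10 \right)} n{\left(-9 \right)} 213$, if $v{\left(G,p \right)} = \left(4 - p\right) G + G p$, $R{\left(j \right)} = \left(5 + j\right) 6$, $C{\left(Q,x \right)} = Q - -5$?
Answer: $-143136$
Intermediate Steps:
$C{\left(Q,x \right)} = 5 + Q$ ($C{\left(Q,x \right)} = Q + 5 = 5 + Q$)
$R{\left(j \right)} = 30 + 6 j$
$n{\left(J \right)} = 84$ ($n{\left(J \right)} = 30 + 6 \left(5 + 4\right) = 30 + 6 \cdot 9 = 30 + 54 = 84$)
$v{\left(G,p \right)} = G p + G \left(4 - p\right)$ ($v{\left(G,p \right)} = G \left(4 - p\right) + G p = G p + G \left(4 - p\right)$)
$v{\left(-2,-10 \right)} n{\left(-9 \right)} 213 = 4 \left(-2\right) 84 \cdot 213 = \left(-8\right) 84 \cdot 213 = \left(-672\right) 213 = -143136$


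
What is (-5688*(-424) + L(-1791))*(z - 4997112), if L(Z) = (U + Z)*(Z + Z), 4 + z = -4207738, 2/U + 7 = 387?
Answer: -406258769407374/5 ≈ -8.1252e+13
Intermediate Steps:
U = 1/190 (U = 2/(-7 + 387) = 2/380 = 2*(1/380) = 1/190 ≈ 0.0052632)
z = -4207742 (z = -4 - 4207738 = -4207742)
L(Z) = 2*Z*(1/190 + Z) (L(Z) = (1/190 + Z)*(Z + Z) = (1/190 + Z)*(2*Z) = 2*Z*(1/190 + Z))
(-5688*(-424) + L(-1791))*(z - 4997112) = (-5688*(-424) + (1/95)*(-1791)*(1 + 190*(-1791)))*(-4207742 - 4997112) = (2411712 + (1/95)*(-1791)*(1 - 340290))*(-9204854) = (2411712 + (1/95)*(-1791)*(-340289))*(-9204854) = (2411712 + 609457599/95)*(-9204854) = (838570239/95)*(-9204854) = -406258769407374/5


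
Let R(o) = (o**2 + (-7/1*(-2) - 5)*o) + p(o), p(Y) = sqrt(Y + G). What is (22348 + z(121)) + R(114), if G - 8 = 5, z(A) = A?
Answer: 36491 + sqrt(127) ≈ 36502.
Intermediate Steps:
G = 13 (G = 8 + 5 = 13)
p(Y) = sqrt(13 + Y) (p(Y) = sqrt(Y + 13) = sqrt(13 + Y))
R(o) = o**2 + sqrt(13 + o) + 9*o (R(o) = (o**2 + (-7/1*(-2) - 5)*o) + sqrt(13 + o) = (o**2 + (-7*1*(-2) - 5)*o) + sqrt(13 + o) = (o**2 + (-7*(-2) - 5)*o) + sqrt(13 + o) = (o**2 + (14 - 5)*o) + sqrt(13 + o) = (o**2 + 9*o) + sqrt(13 + o) = o**2 + sqrt(13 + o) + 9*o)
(22348 + z(121)) + R(114) = (22348 + 121) + (114**2 + sqrt(13 + 114) + 9*114) = 22469 + (12996 + sqrt(127) + 1026) = 22469 + (14022 + sqrt(127)) = 36491 + sqrt(127)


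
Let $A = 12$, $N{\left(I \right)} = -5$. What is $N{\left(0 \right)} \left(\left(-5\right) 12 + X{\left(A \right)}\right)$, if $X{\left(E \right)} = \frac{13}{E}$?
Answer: $\frac{3535}{12} \approx 294.58$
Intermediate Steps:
$N{\left(0 \right)} \left(\left(-5\right) 12 + X{\left(A \right)}\right) = - 5 \left(\left(-5\right) 12 + \frac{13}{12}\right) = - 5 \left(-60 + 13 \cdot \frac{1}{12}\right) = - 5 \left(-60 + \frac{13}{12}\right) = \left(-5\right) \left(- \frac{707}{12}\right) = \frac{3535}{12}$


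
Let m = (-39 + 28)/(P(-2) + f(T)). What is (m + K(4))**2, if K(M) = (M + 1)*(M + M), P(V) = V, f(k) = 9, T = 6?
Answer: 72361/49 ≈ 1476.8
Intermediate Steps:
m = -11/7 (m = (-39 + 28)/(-2 + 9) = -11/7 ≈ -1.5714)
K(M) = 2*M*(1 + M) (K(M) = (1 + M)*(2*M) = 2*M*(1 + M))
(m + K(4))**2 = (-11/7 + 2*4*(1 + 4))**2 = (-11/7 + 2*4*5)**2 = (-11/7 + 40)**2 = (269/7)**2 = 72361/49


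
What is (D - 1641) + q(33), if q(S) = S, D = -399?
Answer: -2007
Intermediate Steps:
(D - 1641) + q(33) = (-399 - 1641) + 33 = -2040 + 33 = -2007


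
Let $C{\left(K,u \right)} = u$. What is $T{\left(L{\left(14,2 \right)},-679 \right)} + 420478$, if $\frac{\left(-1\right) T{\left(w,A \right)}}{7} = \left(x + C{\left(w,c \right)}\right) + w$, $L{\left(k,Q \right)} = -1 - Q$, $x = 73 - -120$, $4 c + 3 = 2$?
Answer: $\frac{1676599}{4} \approx 4.1915 \cdot 10^{5}$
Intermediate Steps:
$c = - \frac{1}{4}$ ($c = - \frac{3}{4} + \frac{1}{4} \cdot 2 = - \frac{3}{4} + \frac{1}{2} = - \frac{1}{4} \approx -0.25$)
$x = 193$ ($x = 73 + 120 = 193$)
$T{\left(w,A \right)} = - \frac{5397}{4} - 7 w$ ($T{\left(w,A \right)} = - 7 \left(\left(193 - \frac{1}{4}\right) + w\right) = - 7 \left(\frac{771}{4} + w\right) = - \frac{5397}{4} - 7 w$)
$T{\left(L{\left(14,2 \right)},-679 \right)} + 420478 = \left(- \frac{5397}{4} - 7 \left(-1 - 2\right)\right) + 420478 = \left(- \frac{5397}{4} - -21\right) + 420478 = \left(- \frac{5397}{4} + 21\right) + 420478 = - \frac{5313}{4} + 420478 = \frac{1676599}{4}$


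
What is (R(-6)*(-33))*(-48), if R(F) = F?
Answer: -9504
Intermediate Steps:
(R(-6)*(-33))*(-48) = -6*(-33)*(-48) = 198*(-48) = -9504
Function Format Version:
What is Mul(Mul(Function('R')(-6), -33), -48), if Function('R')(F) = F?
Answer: -9504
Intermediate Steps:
Mul(Mul(Function('R')(-6), -33), -48) = Mul(Mul(-6, -33), -48) = Mul(198, -48) = -9504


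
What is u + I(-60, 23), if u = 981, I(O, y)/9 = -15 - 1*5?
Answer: 801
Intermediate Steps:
I(O, y) = -180 (I(O, y) = 9*(-15 - 1*5) = 9*(-15 - 5) = 9*(-20) = -180)
u + I(-60, 23) = 981 - 180 = 801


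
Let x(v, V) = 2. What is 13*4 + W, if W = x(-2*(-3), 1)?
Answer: 54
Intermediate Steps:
W = 2
13*4 + W = 13*4 + 2 = 52 + 2 = 54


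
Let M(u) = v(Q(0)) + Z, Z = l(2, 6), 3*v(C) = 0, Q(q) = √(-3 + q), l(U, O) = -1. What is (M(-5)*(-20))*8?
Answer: 160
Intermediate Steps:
v(C) = 0 (v(C) = (⅓)*0 = 0)
Z = -1
M(u) = -1 (M(u) = 0 - 1 = -1)
(M(-5)*(-20))*8 = -1*(-20)*8 = 20*8 = 160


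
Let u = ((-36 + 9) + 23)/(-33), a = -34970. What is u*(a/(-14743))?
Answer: 139880/486519 ≈ 0.28751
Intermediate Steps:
u = 4/33 (u = (-27 + 23)*(-1/33) = -4*(-1/33) = 4/33 ≈ 0.12121)
u*(a/(-14743)) = 4*(-34970/(-14743))/33 = 4*(-34970*(-1/14743))/33 = (4/33)*(34970/14743) = 139880/486519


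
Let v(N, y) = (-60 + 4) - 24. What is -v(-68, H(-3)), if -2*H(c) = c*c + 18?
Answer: 80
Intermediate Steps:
H(c) = -9 - c²/2 (H(c) = -(c*c + 18)/2 = -(c² + 18)/2 = -(18 + c²)/2 = -9 - c²/2)
v(N, y) = -80 (v(N, y) = -56 - 24 = -80)
-v(-68, H(-3)) = -1*(-80) = 80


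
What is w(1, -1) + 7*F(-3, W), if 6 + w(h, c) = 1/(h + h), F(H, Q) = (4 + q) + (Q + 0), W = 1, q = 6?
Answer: 143/2 ≈ 71.500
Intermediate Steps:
F(H, Q) = 10 + Q (F(H, Q) = (4 + 6) + (Q + 0) = 10 + Q)
w(h, c) = -6 + 1/(2*h) (w(h, c) = -6 + 1/(h + h) = -6 + 1/(2*h))
w(1, -1) + 7*F(-3, W) = (-6 + (1/2)/1) + 7*(10 + 1) = (-6 + (1/2)*1) + 7*11 = (-6 + 1/2) + 77 = -11/2 + 77 = 143/2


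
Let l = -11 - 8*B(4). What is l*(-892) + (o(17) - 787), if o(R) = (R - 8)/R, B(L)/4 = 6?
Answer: 3064922/17 ≈ 1.8029e+5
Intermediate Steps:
B(L) = 24 (B(L) = 4*6 = 24)
o(R) = (-8 + R)/R
l = -203 (l = -11 - 8*24 = -11 - 192 = -203)
l*(-892) + (o(17) - 787) = -203*(-892) + ((-8 + 17)/17 - 787) = 181076 + ((1/17)*9 - 787) = 181076 + (9/17 - 787) = 181076 - 13370/17 = 3064922/17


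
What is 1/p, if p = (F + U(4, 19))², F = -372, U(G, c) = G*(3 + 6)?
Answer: 1/112896 ≈ 8.8577e-6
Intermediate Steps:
U(G, c) = 9*G (U(G, c) = G*9 = 9*G)
p = 112896 (p = (-372 + 9*4)² = (-372 + 36)² = (-336)² = 112896)
1/p = 1/112896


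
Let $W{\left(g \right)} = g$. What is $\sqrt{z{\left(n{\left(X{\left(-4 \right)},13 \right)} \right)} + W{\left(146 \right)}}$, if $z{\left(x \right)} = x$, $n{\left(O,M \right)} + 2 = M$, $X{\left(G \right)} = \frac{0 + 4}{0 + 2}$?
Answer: $\sqrt{157} \approx 12.53$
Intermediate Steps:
$X{\left(G \right)} = 2$ ($X{\left(G \right)} = \frac{4}{2} = 4 \cdot \frac{1}{2} = 2$)
$n{\left(O,M \right)} = -2 + M$
$\sqrt{z{\left(n{\left(X{\left(-4 \right)},13 \right)} \right)} + W{\left(146 \right)}} = \sqrt{\left(-2 + 13\right) + 146} = \sqrt{11 + 146} = \sqrt{157}$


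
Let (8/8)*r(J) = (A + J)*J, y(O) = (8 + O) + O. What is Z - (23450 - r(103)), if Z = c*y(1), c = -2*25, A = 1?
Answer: -13238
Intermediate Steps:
y(O) = 8 + 2*O
c = -50
r(J) = J*(1 + J) (r(J) = (1 + J)*J = J*(1 + J))
Z = -500 (Z = -50*(8 + 2*1) = -50*(8 + 2) = -50*10 = -500)
Z - (23450 - r(103)) = -500 - (23450 - 103*(1 + 103)) = -500 - (23450 - 103*104) = -500 - (23450 - 1*10712) = -500 - (23450 - 10712) = -500 - 1*12738 = -500 - 12738 = -13238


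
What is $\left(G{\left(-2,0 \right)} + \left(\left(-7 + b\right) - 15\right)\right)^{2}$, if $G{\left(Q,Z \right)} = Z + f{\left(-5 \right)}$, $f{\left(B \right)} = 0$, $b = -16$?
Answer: $1444$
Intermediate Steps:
$G{\left(Q,Z \right)} = Z$ ($G{\left(Q,Z \right)} = Z + 0 = Z$)
$\left(G{\left(-2,0 \right)} + \left(\left(-7 + b\right) - 15\right)\right)^{2} = \left(0 - 38\right)^{2} = \left(-38\right)^{2} = 1444$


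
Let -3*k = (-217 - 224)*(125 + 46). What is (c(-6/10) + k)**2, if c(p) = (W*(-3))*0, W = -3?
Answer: 631868769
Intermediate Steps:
c(p) = 0 (c(p) = -3*(-3)*0 = 9*0 = 0)
k = 25137 (k = -(-217 - 224)*(125 + 46)/3 = -(-147)*171 = -1/3*(-75411) = 25137)
(c(-6/10) + k)**2 = (0 + 25137)**2 = 25137**2 = 631868769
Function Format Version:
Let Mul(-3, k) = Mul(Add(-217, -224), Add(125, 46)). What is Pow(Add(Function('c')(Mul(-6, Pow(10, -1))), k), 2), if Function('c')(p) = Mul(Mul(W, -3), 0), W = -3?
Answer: 631868769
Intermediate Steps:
Function('c')(p) = 0 (Function('c')(p) = Mul(Mul(-3, -3), 0) = Mul(9, 0) = 0)
k = 25137 (k = Mul(Rational(-1, 3), Mul(Add(-217, -224), Add(125, 46))) = Mul(Rational(-1, 3), Mul(-441, 171)) = Mul(Rational(-1, 3), -75411) = 25137)
Pow(Add(Function('c')(Mul(-6, Pow(10, -1))), k), 2) = Pow(Add(0, 25137), 2) = Pow(25137, 2) = 631868769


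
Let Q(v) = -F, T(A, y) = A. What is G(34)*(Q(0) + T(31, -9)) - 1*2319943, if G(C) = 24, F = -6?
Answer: -2319055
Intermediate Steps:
Q(v) = 6 (Q(v) = -1*(-6) = 6)
G(34)*(Q(0) + T(31, -9)) - 1*2319943 = 24*(6 + 31) - 1*2319943 = 24*37 - 2319943 = 888 - 2319943 = -2319055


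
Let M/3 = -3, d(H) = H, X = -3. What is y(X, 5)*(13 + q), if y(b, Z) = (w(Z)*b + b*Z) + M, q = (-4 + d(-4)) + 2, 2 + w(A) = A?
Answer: -231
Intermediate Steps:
w(A) = -2 + A
M = -9 (M = 3*(-3) = -9)
q = -6 (q = (-4 - 4) + 2 = -8 + 2 = -6)
y(b, Z) = -9 + Z*b + b*(-2 + Z) (y(b, Z) = ((-2 + Z)*b + b*Z) - 9 = (b*(-2 + Z) + Z*b) - 9 = (Z*b + b*(-2 + Z)) - 9 = -9 + Z*b + b*(-2 + Z))
y(X, 5)*(13 + q) = (-9 + 5*(-3) - 3*(-2 + 5))*(13 - 6) = (-9 - 15 - 3*3)*7 = (-9 - 15 - 9)*7 = -33*7 = -231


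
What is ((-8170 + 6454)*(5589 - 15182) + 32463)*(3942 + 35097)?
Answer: 643911256989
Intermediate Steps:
((-8170 + 6454)*(5589 - 15182) + 32463)*(3942 + 35097) = (-1716*(-9593) + 32463)*39039 = (16461588 + 32463)*39039 = 16494051*39039 = 643911256989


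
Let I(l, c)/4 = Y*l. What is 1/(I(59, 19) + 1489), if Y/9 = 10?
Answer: 1/22729 ≈ 4.3997e-5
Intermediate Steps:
Y = 90 (Y = 9*10 = 90)
I(l, c) = 360*l (I(l, c) = 4*(90*l) = 360*l)
1/(I(59, 19) + 1489) = 1/(360*59 + 1489) = 1/(21240 + 1489) = 1/22729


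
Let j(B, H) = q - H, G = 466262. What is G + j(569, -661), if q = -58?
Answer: 466865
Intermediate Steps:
j(B, H) = -58 - H
G + j(569, -661) = 466262 + (-58 - 1*(-661)) = 466262 + (-58 + 661) = 466262 + 603 = 466865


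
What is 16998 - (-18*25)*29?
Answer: 30048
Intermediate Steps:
16998 - (-18*25)*29 = 16998 - (-450)*29 = 16998 - 1*(-13050) = 16998 + 13050 = 30048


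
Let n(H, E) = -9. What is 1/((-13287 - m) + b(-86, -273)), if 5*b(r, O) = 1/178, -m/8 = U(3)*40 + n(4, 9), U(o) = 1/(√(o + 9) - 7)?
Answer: -131098611790/1759274219661599 + 506944000*√3/5277822658984797 ≈ -7.4352e-5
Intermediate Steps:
U(o) = 1/(-7 + √(9 + o)) (U(o) = 1/(√(9 + o) - 7) = 1/(-7 + √(9 + o)))
m = 72 - 320/(-7 + 2*√3) (m = -8*(40/(-7 + √(9 + 3)) - 9) = -8*(40/(-7 + √12) - 9) = -8*(40/(-7 + 2*√3) - 9) = -8*(-9 + 40/(-7 + 2*√3)) = 72 - 320/(-7 + 2*√3) ≈ 162.50)
b(r, O) = 1/890 (b(r, O) = (⅕)/178 = (⅕)*(1/178) = 1/890)
1/((-13287 - m) + b(-86, -273)) = 1/((-13287 - (4904/37 + 640*√3/37)) + 1/890) = 1/((-13287 + (-4904/37 - 640*√3/37)) + 1/890) = 1/((-496523/37 - 640*√3/37) + 1/890) = 1/(-441905433/32930 - 640*√3/37)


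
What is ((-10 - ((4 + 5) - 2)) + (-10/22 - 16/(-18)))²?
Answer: 2689600/9801 ≈ 274.42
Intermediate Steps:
((-10 - ((4 + 5) - 2)) + (-10/22 - 16/(-18)))² = ((-10 - (9 - 2)) + (-10*1/22 - 16*(-1/18)))² = ((-10 - 1*7) + (-5/11 + 8/9))² = ((-10 - 7) + 43/99)² = (-17 + 43/99)² = (-1640/99)² = 2689600/9801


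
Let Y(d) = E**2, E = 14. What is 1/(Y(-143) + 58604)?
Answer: 1/58800 ≈ 1.7007e-5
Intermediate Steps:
Y(d) = 196 (Y(d) = 14**2 = 196)
1/(Y(-143) + 58604) = 1/(196 + 58604) = 1/58800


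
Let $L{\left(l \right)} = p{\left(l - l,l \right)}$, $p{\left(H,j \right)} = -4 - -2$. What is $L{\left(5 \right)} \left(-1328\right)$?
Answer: $2656$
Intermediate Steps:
$p{\left(H,j \right)} = -2$ ($p{\left(H,j \right)} = -4 + 2 = -2$)
$L{\left(l \right)} = -2$
$L{\left(5 \right)} \left(-1328\right) = \left(-2\right) \left(-1328\right) = 2656$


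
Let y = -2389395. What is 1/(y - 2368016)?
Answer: -1/4757411 ≈ -2.1020e-7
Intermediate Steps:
1/(y - 2368016) = 1/(-2389395 - 2368016) = 1/(-4757411) = -1/4757411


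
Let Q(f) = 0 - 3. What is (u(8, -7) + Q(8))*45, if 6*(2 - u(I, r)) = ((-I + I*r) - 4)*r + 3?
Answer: -7275/2 ≈ -3637.5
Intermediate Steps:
u(I, r) = 3/2 - r*(-4 - I + I*r)/6 (u(I, r) = 2 - (((-I + I*r) - 4)*r + 3)/6 = 2 - ((-4 - I + I*r)*r + 3)/6 = 2 - (r*(-4 - I + I*r) + 3)/6 = 2 - (3 + r*(-4 - I + I*r))/6 = 2 + (-1/2 - r*(-4 - I + I*r)/6) = 3/2 - r*(-4 - I + I*r)/6)
Q(f) = -3
(u(8, -7) + Q(8))*45 = ((3/2 + (2/3)*(-7) - 1/6*8*(-7)**2 + (1/6)*8*(-7)) - 3)*45 = ((3/2 - 14/3 - 1/6*8*49 - 28/3) - 3)*45 = ((3/2 - 14/3 - 196/3 - 28/3) - 3)*45 = (-467/6 - 3)*45 = -485/6*45 = -7275/2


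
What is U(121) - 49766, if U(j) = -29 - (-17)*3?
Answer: -49744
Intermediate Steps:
U(j) = 22 (U(j) = -29 - 1*(-51) = -29 + 51 = 22)
U(121) - 49766 = 22 - 49766 = -49744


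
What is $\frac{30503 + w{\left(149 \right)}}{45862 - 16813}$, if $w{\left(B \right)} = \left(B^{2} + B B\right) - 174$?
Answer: $\frac{74731}{29049} \approx 2.5726$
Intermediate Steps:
$w{\left(B \right)} = -174 + 2 B^{2}$ ($w{\left(B \right)} = \left(B^{2} + B^{2}\right) - 174 = 2 B^{2} - 174 = -174 + 2 B^{2}$)
$\frac{30503 + w{\left(149 \right)}}{45862 - 16813} = \frac{30503 - \left(174 - 2 \cdot 149^{2}\right)}{45862 - 16813} = \frac{30503 + \left(-174 + 2 \cdot 22201\right)}{29049} = \left(30503 + \left(-174 + 44402\right)\right) \frac{1}{29049} = \left(30503 + 44228\right) \frac{1}{29049} = 74731 \cdot \frac{1}{29049} = \frac{74731}{29049}$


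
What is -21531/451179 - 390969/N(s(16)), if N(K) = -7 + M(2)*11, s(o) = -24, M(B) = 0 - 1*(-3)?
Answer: -58799187419/3910218 ≈ -15037.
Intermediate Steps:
M(B) = 3 (M(B) = 0 + 3 = 3)
N(K) = 26 (N(K) = -7 + 3*11 = -7 + 33 = 26)
-21531/451179 - 390969/N(s(16)) = -21531/451179 - 390969/26 = -21531*1/451179 - 390969*1/26 = -7177/150393 - 390969/26 = -58799187419/3910218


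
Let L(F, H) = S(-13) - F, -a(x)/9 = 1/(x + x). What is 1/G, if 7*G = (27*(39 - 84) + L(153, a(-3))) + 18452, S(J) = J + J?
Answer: 7/17058 ≈ 0.00041036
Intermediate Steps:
S(J) = 2*J
a(x) = -9/(2*x) (a(x) = -9/(x + x) = -9*1/(2*x) = -9/(2*x))
L(F, H) = -26 - F (L(F, H) = 2*(-13) - F = -26 - F)
G = 17058/7 (G = ((27*(39 - 84) + (-26 - 1*153)) + 18452)/7 = ((27*(-45) + (-26 - 153)) + 18452)/7 = ((-1215 - 179) + 18452)/7 = (-1394 + 18452)/7 = (1/7)*17058 = 17058/7 ≈ 2436.9)
1/G = 1/(17058/7) = 7/17058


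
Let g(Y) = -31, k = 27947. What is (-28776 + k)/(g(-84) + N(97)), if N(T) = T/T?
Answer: 829/30 ≈ 27.633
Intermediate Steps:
N(T) = 1
(-28776 + k)/(g(-84) + N(97)) = (-28776 + 27947)/(-31 + 1) = -829/(-30) = -829*(-1/30) = 829/30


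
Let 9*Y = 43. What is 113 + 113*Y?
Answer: 5876/9 ≈ 652.89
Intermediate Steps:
Y = 43/9 (Y = (⅑)*43 = 43/9 ≈ 4.7778)
113 + 113*Y = 113 + 113*(43/9) = 113 + 4859/9 = 5876/9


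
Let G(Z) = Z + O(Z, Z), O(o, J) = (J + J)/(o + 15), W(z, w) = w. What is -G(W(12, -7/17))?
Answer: 987/2108 ≈ 0.46822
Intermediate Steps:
O(o, J) = 2*J/(15 + o) (O(o, J) = (2*J)/(15 + o) = 2*J/(15 + o))
G(Z) = Z + 2*Z/(15 + Z)
-G(W(12, -7/17)) = -(-7/17)*(17 - 7/17)/(15 - 7/17) = -(-7*1/17)*(17 - 7*1/17)/(15 - 7*1/17) = -(-7)*(17 - 7/17)/(17*(15 - 7/17)) = -(-7)*282/(17*248/17*17) = -(-7)*17*282/(17*248*17) = -1*(-987/2108) = 987/2108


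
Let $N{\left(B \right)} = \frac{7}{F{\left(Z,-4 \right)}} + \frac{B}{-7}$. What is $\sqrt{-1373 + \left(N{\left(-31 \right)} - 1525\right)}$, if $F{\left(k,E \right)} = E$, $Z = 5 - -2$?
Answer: $\frac{i \sqrt{567483}}{14} \approx 53.808 i$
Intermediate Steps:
$Z = 7$ ($Z = 5 + 2 = 7$)
$N{\left(B \right)} = - \frac{7}{4} - \frac{B}{7}$ ($N{\left(B \right)} = \frac{7}{-4} + \frac{B}{-7} = 7 \left(- \frac{1}{4}\right) + B \left(- \frac{1}{7}\right) = - \frac{7}{4} - \frac{B}{7}$)
$\sqrt{-1373 + \left(N{\left(-31 \right)} - 1525\right)} = \sqrt{-1373 - \frac{42625}{28}} = \sqrt{- \frac{81069}{28}} = \frac{i \sqrt{567483}}{14}$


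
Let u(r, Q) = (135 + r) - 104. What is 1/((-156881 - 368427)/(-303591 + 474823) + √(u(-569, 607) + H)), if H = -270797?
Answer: -5621846216/497245380754369 - 1832524864*I*√271335/497245380754369 ≈ -1.1306e-5 - 0.0019197*I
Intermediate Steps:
u(r, Q) = 31 + r
1/((-156881 - 368427)/(-303591 + 474823) + √(u(-569, 607) + H)) = 1/((-156881 - 368427)/(-303591 + 474823) + √((31 - 569) - 270797)) = 1/(-525308/171232 + √(-538 - 270797)) = 1/(-525308*1/171232 + √(-271335)) = 1/(-131327/42808 + I*√271335)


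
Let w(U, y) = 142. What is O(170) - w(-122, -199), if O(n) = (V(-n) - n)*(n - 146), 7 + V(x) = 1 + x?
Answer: -8446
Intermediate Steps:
V(x) = -6 + x (V(x) = -7 + (1 + x) = -6 + x)
O(n) = (-146 + n)*(-6 - 2*n) (O(n) = ((-6 - n) - n)*(n - 146) = (-6 - 2*n)*(-146 + n) = (-146 + n)*(-6 - 2*n))
O(170) - w(-122, -199) = (876 - 2*170² + 286*170) - 1*142 = (876 - 2*28900 + 48620) - 142 = (876 - 57800 + 48620) - 142 = -8304 - 142 = -8446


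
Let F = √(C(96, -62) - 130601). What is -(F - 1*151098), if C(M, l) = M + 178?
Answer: 151098 - I*√130327 ≈ 1.511e+5 - 361.01*I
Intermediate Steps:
C(M, l) = 178 + M
F = I*√130327 (F = √((178 + 96) - 130601) = √(274 - 130601) = √(-130327) = I*√130327 ≈ 361.01*I)
-(F - 1*151098) = -(I*√130327 - 1*151098) = -(I*√130327 - 151098) = -(-151098 + I*√130327) = 151098 - I*√130327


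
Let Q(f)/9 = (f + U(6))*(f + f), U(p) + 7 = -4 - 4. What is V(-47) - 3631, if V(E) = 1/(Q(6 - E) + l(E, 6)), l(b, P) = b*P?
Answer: -130607069/35970 ≈ -3631.0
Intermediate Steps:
U(p) = -15 (U(p) = -7 + (-4 - 4) = -7 - 8 = -15)
l(b, P) = P*b
Q(f) = 18*f*(-15 + f) (Q(f) = 9*((f - 15)*(f + f)) = 9*((-15 + f)*(2*f)) = 9*(2*f*(-15 + f)) = 18*f*(-15 + f))
V(E) = 1/(6*E + 18*(-9 - E)*(6 - E)) (V(E) = 1/(18*(6 - E)*(-15 + (6 - E)) + 6*E) = 1/(18*(6 - E)*(-9 - E) + 6*E) = 1/(18*(-9 - E)*(6 - E) + 6*E) = 1/(6*E + 18*(-9 - E)*(6 - E)))
V(-47) - 3631 = 1/(6*(-162 + 3*(-47)² + 10*(-47))) - 3631 = 1/(6*(-162 + 3*2209 - 470)) - 3631 = 1/(6*(-162 + 6627 - 470)) - 3631 = (⅙)/5995 - 3631 = (⅙)*(1/5995) - 3631 = 1/35970 - 3631 = -130607069/35970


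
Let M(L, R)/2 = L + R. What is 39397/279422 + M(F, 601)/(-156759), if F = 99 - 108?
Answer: 5844998675/43801913298 ≈ 0.13344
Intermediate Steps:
F = -9
M(L, R) = 2*L + 2*R (M(L, R) = 2*(L + R) = 2*L + 2*R)
39397/279422 + M(F, 601)/(-156759) = 39397/279422 + (2*(-9) + 2*601)/(-156759) = 39397*(1/279422) + (-18 + 1202)*(-1/156759) = 39397/279422 + 1184*(-1/156759) = 39397/279422 - 1184/156759 = 5844998675/43801913298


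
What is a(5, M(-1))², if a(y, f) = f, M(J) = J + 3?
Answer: 4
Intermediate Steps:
M(J) = 3 + J
a(5, M(-1))² = (3 - 1)² = 2² = 4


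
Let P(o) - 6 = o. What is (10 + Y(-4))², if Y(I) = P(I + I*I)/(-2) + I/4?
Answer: 0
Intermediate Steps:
P(o) = 6 + o
Y(I) = -3 - I²/2 - I/4 (Y(I) = (6 + (I + I*I))/(-2) + I/4 = (6 + (I + I²))*(-½) + I*(¼) = (6 + I + I²)*(-½) + I/4 = (-3 - I/2 - I²/2) + I/4 = -3 - I²/2 - I/4)
(10 + Y(-4))² = (10 + (-3 + (¼)*(-4) - ½*(-4)*(1 - 4)))² = (10 + (-3 - 1 - ½*(-4)*(-3)))² = (10 + (-3 - 1 - 6))² = (10 - 10)² = 0² = 0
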